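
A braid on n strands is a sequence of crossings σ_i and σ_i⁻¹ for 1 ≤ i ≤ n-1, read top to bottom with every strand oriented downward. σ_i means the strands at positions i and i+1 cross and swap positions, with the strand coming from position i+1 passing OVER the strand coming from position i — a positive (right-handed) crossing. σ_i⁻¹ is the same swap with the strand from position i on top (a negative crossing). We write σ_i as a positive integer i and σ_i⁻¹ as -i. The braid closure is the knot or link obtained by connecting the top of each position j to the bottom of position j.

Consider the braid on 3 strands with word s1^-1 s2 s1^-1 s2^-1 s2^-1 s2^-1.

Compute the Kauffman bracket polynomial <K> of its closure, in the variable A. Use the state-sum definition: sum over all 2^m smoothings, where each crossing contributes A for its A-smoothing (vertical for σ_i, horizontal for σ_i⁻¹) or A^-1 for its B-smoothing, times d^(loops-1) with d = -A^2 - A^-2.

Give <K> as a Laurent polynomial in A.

Braid: s1^-1 s2 s1^-1 s2^-1 s2^-1 s2^-1 on 3 strands, 6 crossings.
Writhe w = (#positive) - (#negative) = 1 - 5 = -4.
Computing the Kauffman bracket via state sum. There are 2^6 = 64 states.
Each crossing splits two ways (0=vertical, 1=horizontal). The state's weight is A^(#A-smoothings - #B-smoothings) * d^(loops - 1).
Tabulate the states by total A-exponent and number of loops L (A-exp: L × count):
  A^6: L=4 ×1
  A^4: L=3 ×6
  A^2: L=2 ×12, L=4 ×3
  A^0: L=1 ×9, L=3 ×10, L=5 ×1
  A^-2: L=2 ×12, L=4 ×3
  A^-4: L=1 ×2, L=3 ×4
  A^-6: L=2 ×1
Each group contributes A^e * Σ count * d^(L-1):
Powers of d = -A^2 - A^-2: d^2 = A^4 + 2 + A^-4; d^3 = -A^6 - 3*A^2 - 3*A^-2 - A^-6; d^4 = A^8 + 4*A^4 + 6 + 4*A^-4 + A^-8.
  A^6 * (d^3) = -A^12 - 3*A^8 - 3*A^4 - 1
  A^4 * (6*d^2) = 6*A^8 + 12*A^4 + 6
  A^2 * (12*d + 3*d^3) = -3*A^8 - 21*A^4 - 21 - 3*A^-4
  A^0 * (9 + 10*d^2 + d^4) = A^8 + 14*A^4 + 35 + 14*A^-4 + A^-8
  A^-2 * (12*d + 3*d^3) = -3*A^4 - 21 - 21*A^-4 - 3*A^-8
  A^-4 * (2 + 4*d^2) = 4 + 10*A^-4 + 4*A^-8
  A^-6 * (d) = -A^-4 - A^-8
Summing the groups: <K> = -A^12 + A^8 - A^4 + 2 - A^-4 + A^-8

Answer: -A^12 + A^8 - A^4 + 2 - A^-4 + A^-8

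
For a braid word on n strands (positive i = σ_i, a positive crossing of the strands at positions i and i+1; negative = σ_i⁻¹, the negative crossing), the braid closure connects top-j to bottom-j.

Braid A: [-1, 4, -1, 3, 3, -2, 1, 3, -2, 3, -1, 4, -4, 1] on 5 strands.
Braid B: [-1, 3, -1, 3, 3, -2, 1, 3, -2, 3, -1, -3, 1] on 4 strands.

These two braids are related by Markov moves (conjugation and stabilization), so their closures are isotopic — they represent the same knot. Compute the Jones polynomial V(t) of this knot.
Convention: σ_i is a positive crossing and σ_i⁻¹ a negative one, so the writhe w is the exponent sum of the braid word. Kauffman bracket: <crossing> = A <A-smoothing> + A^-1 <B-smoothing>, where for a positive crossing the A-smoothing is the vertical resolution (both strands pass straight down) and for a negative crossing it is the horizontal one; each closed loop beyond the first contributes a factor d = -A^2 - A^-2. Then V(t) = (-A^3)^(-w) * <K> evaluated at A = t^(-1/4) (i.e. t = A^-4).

Markov-equivalent braids have isotopic closures, hence identical knot invariants. Strip the Markov moves from each word to reach a common short braid β, then compute V(t) once on β.
Braid A: s1^-1 s4 s1^-1 s3 s3 s2^-1 s1 s3 s2^-1 s3 s1^-1 s4 s4^-1 s1 on 5 strands reduces by inverse Markov moves (closure unchanged at each step):
  Deconjugate: the word is γ·β·γ⁻¹ with γ = s1^-1 s4 (prefix) and γ⁻¹ = s4^-1 s1 (suffix); strip both.
  Destabilize: the word has the form β·s4 where s4 occurs only as the final letter (β ∈ B_4); drop it and the last strand → 4 strands.
Reduced to β = s1^-1 s3 s3 s2^-1 s1 s3 s2^-1 s3 s1^-1 on 4 strands, 9 crossings.
Braid B: s1^-1 s3 s1^-1 s3 s3 s2^-1 s1 s3 s2^-1 s3 s1^-1 s3^-1 s1 on 4 strands reduces by inverse Markov moves (closure unchanged at each step):
  Deconjugate: the word is γ·β·γ⁻¹ with γ = s1^-1 (prefix) and γ⁻¹ = s1 (suffix); strip both.
  Deconjugate: the word is γ·β·γ⁻¹ with γ = s3 (prefix) and γ⁻¹ = s3^-1 (suffix); strip both.
Reduced to β = s1^-1 s3 s3 s2^-1 s1 s3 s2^-1 s3 s1^-1 on 4 strands, 9 crossings.
Both give the same β = s1^-1 s3 s3 s2^-1 s1 s3 s2^-1 s3 s1^-1 on 4 strands, so one state sum suffices:
Braid: s1^-1 s3 s3 s2^-1 s1 s3 s2^-1 s3 s1^-1 on 4 strands, 9 crossings.
Writhe w = (#positive) - (#negative) = 5 - 4 = 1.
Enumerate smoothing states for the bracket polynomial. There are 2^9 = 512 states.
For each crossing: s=0 is the vertical smoothing, s=1 horizontal. Crossing k contributes A^(sign_k * (1 - 2*s_k)); loop factor d = -A^2 - A^-2.
Tabulate the states by total A-exponent and number of loops L (A-exp: L × count):
  A^9: L=4 ×1
  A^7: L=3 ×9
  A^5: L=2 ×29, L=4 ×7
  A^3: L=1 ×30, L=3 ×52, L=5 ×2
  A^1: L=2 ×83, L=4 ×43
  A^-1: L=1 ×11, L=3 ×93, L=5 ×22
  A^-3: L=2 ×19, L=4 ×58, L=6 ×7
  A^-5: L=3 ×15, L=5 ×20, L=7 ×1
  A^-7: L=4 ×6, L=6 ×3
  A^-9: L=5 ×1
Each group contributes A^e * Σ count * d^(L-1):
Powers of d = -A^2 - A^-2: d^2 = A^4 + 2 + A^-4; d^3 = -A^6 - 3*A^2 - 3*A^-2 - A^-6; d^4 = A^8 + 4*A^4 + 6 + 4*A^-4 + A^-8; d^5 = -A^10 - 5*A^6 - 10*A^2 - 10*A^-2 - 5*A^-6 - A^-10; d^6 = A^12 + 6*A^8 + 15*A^4 + 20 + 15*A^-4 + 6*A^-8 + A^-12.
  A^9 * (d^3) = -A^15 - 3*A^11 - 3*A^7 - A^3
  A^7 * (9*d^2) = 9*A^11 + 18*A^7 + 9*A^3
  A^5 * (29*d + 7*d^3) = -7*A^11 - 50*A^7 - 50*A^3 - 7*A^-1
  A^3 * (30 + 52*d^2 + 2*d^4) = 2*A^11 + 60*A^7 + 146*A^3 + 60*A^-1 + 2*A^-5
  A^1 * (83*d + 43*d^3) = -43*A^7 - 212*A^3 - 212*A^-1 - 43*A^-5
  A^-1 * (11 + 93*d^2 + 22*d^4) = 22*A^7 + 181*A^3 + 329*A^-1 + 181*A^-5 + 22*A^-9
  A^-3 * (19*d + 58*d^3 + 7*d^5) = -7*A^7 - 93*A^3 - 263*A^-1 - 263*A^-5 - 93*A^-9 - 7*A^-13
  A^-5 * (15*d^2 + 20*d^4 + d^6) = A^7 + 26*A^3 + 110*A^-1 + 170*A^-5 + 110*A^-9 + 26*A^-13 + A^-17
  A^-7 * (6*d^3 + 3*d^5) = -3*A^3 - 21*A^-1 - 48*A^-5 - 48*A^-9 - 21*A^-13 - 3*A^-17
  A^-9 * (d^4) = A^-1 + 4*A^-5 + 6*A^-9 + 4*A^-13 + A^-17
Summing the groups: <K> = -A^15 + A^11 - 2*A^7 + 3*A^3 - 3*A^-1 + 3*A^-5 - 3*A^-9 + 2*A^-13 - A^-17
Normalise by the writhe: (-A^3)^(-w) = (-A^3)^(-1) = -A^-3, so f(A) = -A^-3 * <K> = A^12 - A^8 + 2*A^4 - 3 + 3*A^-4 - 3*A^-8 + 3*A^-12 - 2*A^-16 + A^-20.
Substitute A = t^(-1/4), i.e. A^e → t^(-e/4): V(t) = t^5 - 2*t^4 + 3*t^3 - 3*t^2 + 3*t - 3 + 2*t^-1 - t^-2 + t^-3

Answer: t^5 - 2*t^4 + 3*t^3 - 3*t^2 + 3*t - 3 + 2*t^-1 - t^-2 + t^-3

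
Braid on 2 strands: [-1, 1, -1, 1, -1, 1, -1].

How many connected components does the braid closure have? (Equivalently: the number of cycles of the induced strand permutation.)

1

Derivation:
Track the strand permutation on 2 strands, starting from identity.
  step 1: s1^-1 swaps positions 1,2 -> [2 1]
  step 2: s1 swaps positions 1,2 -> [1 2]
  step 3: s1^-1 swaps positions 1,2 -> [2 1]
  step 4: s1 swaps positions 1,2 -> [1 2]
  step 5: s1^-1 swaps positions 1,2 -> [2 1]
  step 6: s1 swaps positions 1,2 -> [1 2]
  step 7: s1^-1 swaps positions 1,2 -> [2 1]
Final permutation (position -> original strand): [2 1]
Closure components = cycle count of this permutation = 1.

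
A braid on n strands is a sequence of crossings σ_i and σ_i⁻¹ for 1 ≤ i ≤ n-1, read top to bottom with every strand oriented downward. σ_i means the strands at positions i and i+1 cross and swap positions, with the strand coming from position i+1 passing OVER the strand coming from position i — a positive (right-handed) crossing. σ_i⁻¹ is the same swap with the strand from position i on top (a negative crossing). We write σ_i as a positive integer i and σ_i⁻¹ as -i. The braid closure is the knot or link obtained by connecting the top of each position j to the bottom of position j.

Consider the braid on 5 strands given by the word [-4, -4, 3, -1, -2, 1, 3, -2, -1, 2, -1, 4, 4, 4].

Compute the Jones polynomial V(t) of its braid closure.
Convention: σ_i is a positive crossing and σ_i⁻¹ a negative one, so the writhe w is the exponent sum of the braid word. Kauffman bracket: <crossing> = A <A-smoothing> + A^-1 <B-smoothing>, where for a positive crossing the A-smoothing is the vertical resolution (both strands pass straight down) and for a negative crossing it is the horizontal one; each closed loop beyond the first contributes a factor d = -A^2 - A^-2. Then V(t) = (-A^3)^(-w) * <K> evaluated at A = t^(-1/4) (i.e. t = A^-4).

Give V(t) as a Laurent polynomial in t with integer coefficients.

t^2 - 2*t + 3 - 3*t^-1 + 3*t^-2 - 2*t^-3 + 2*t^-4 - t^-5

Derivation:
The presented braid s4^-1 s4^-1 s3 s1^-1 s2^-1 s1 s3 s2^-1 s1^-1 s2 s1^-1 s4 s4 s4 on 5 strands reduces by inverse Markov moves (closure unchanged at each step):
  Deconjugate: the word is γ·β·γ⁻¹ with γ = s4^-1 s4^-1 (prefix) and γ⁻¹ = s4 s4 (suffix); strip both.
  Destabilize: the word has the form β·s4 where s4 occurs only as the final letter (β ∈ B_4); drop it and the last strand → 4 strands.
Reduced to β = s3 s1^-1 s2^-1 s1 s3 s2^-1 s1^-1 s2 s1^-1 on 4 strands, 9 crossings.
Compute on β:
Braid: s3 s1^-1 s2^-1 s1 s3 s2^-1 s1^-1 s2 s1^-1 on 4 strands, 9 crossings.
Writhe w = (#positive) - (#negative) = 4 - 5 = -1.
Computing the Kauffman bracket via state sum. There are 2^9 = 512 states.
For each crossing: s=0 is the vertical smoothing, s=1 horizontal. Crossing k contributes A^(sign_k * (1 - 2*s_k)); loop factor d = -A^2 - A^-2.
Tabulate the states by total A-exponent and number of loops L (A-exp: L × count):
  A^9: L=5 ×1
  A^7: L=4 ×9
  A^5: L=3 ×32, L=5 ×4
  A^3: L=2 ×53, L=4 ×30, L=6 ×1
  A^1: L=1 ×35, L=3 ×80, L=5 ×11
  A^-1: L=2 ×86, L=4 ×39, L=6 ×1
  A^-3: L=1 ×21, L=3 ×58, L=5 ×5
  A^-5: L=2 ×26, L=4 ×10
  A^-7: L=1 ×3, L=3 ×6
  A^-9: L=2 ×1
Each group contributes A^e * Σ count * d^(L-1):
Powers of d = -A^2 - A^-2: d^2 = A^4 + 2 + A^-4; d^3 = -A^6 - 3*A^2 - 3*A^-2 - A^-6; d^4 = A^8 + 4*A^4 + 6 + 4*A^-4 + A^-8; d^5 = -A^10 - 5*A^6 - 10*A^2 - 10*A^-2 - 5*A^-6 - A^-10.
  A^9 * (d^4) = A^17 + 4*A^13 + 6*A^9 + 4*A^5 + A
  A^7 * (9*d^3) = -9*A^13 - 27*A^9 - 27*A^5 - 9*A
  A^5 * (32*d^2 + 4*d^4) = 4*A^13 + 48*A^9 + 88*A^5 + 48*A + 4*A^-3
  A^3 * (53*d + 30*d^3 + d^5) = -A^13 - 35*A^9 - 153*A^5 - 153*A - 35*A^-3 - A^-7
  A^1 * (35 + 80*d^2 + 11*d^4) = 11*A^9 + 124*A^5 + 261*A + 124*A^-3 + 11*A^-7
  A^-1 * (86*d + 39*d^3 + d^5) = -A^9 - 44*A^5 - 213*A - 213*A^-3 - 44*A^-7 - A^-11
  A^-3 * (21 + 58*d^2 + 5*d^4) = 5*A^5 + 78*A + 167*A^-3 + 78*A^-7 + 5*A^-11
  A^-5 * (26*d + 10*d^3) = -10*A - 56*A^-3 - 56*A^-7 - 10*A^-11
  A^-7 * (3 + 6*d^2) = 6*A^-3 + 15*A^-7 + 6*A^-11
  A^-9 * (d) = -A^-7 - A^-11
Summing the groups: <K> = A^17 - 2*A^13 + 2*A^9 - 3*A^5 + 3*A - 3*A^-3 + 2*A^-7 - A^-11
Normalise by the writhe: (-A^3)^(-w) = (-A^3)^(1) = -A^3, so f(A) = -A^3 * <K> = -A^20 + 2*A^16 - 2*A^12 + 3*A^8 - 3*A^4 + 3 - 2*A^-4 + A^-8.
Substitute A = t^(-1/4), i.e. A^e → t^(-e/4): V(t) = t^2 - 2*t + 3 - 3*t^-1 + 3*t^-2 - 2*t^-3 + 2*t^-4 - t^-5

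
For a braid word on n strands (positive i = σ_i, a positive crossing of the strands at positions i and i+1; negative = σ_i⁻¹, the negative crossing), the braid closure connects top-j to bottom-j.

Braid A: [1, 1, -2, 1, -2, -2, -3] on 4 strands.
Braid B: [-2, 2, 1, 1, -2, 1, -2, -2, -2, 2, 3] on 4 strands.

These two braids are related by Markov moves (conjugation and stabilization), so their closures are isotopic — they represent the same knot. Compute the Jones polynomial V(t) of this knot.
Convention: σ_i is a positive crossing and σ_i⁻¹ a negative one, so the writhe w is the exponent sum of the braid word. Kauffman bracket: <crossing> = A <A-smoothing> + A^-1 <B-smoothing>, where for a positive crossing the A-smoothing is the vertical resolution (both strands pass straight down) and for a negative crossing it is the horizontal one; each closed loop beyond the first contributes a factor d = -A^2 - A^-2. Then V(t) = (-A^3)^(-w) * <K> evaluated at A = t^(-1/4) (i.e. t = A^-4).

Markov-equivalent braids have isotopic closures, hence identical knot invariants. Strip the Markov moves from each word to reach a common short braid β, then compute V(t) once on β.
Braid A: s1 s1 s2^-1 s1 s2^-1 s2^-1 s3^-1 on 4 strands reduces by inverse Markov moves (closure unchanged at each step):
  Destabilize: the word has the form β·s3^-1 where s3^-1 occurs only as the final letter (β ∈ B_3); drop it and the last strand → 3 strands.
Reduced to β = s1 s1 s2^-1 s1 s2^-1 s2^-1 on 3 strands, 6 crossings.
Braid B: s2^-1 s2 s1 s1 s2^-1 s1 s2^-1 s2^-1 s2^-1 s2 s3 on 4 strands reduces by inverse Markov moves (closure unchanged at each step):
  Destabilize: the word has the form β·s3 where s3 occurs only as the final letter (β ∈ B_3); drop it and the last strand → 3 strands.
  Deconjugate: the word is γ·β·γ⁻¹ with γ = s2^-1 s2 (prefix) and γ⁻¹ = s2^-1 s2 (suffix); strip both.
Reduced to β = s1 s1 s2^-1 s1 s2^-1 s2^-1 on 3 strands, 6 crossings.
Both give the same β = s1 s1 s2^-1 s1 s2^-1 s2^-1 on 3 strands, so one state sum suffices:
Braid: s1 s1 s2^-1 s1 s2^-1 s2^-1 on 3 strands, 6 crossings.
Writhe w = (#positive) - (#negative) = 3 - 3 = 0.
Enumerate smoothing states for the bracket polynomial. There are 2^6 = 64 states.
For each crossing: s=0 is the vertical smoothing, s=1 horizontal. Crossing k contributes A^(sign_k * (1 - 2*s_k)); loop factor d = -A^2 - A^-2.
Tabulate the states by total A-exponent and number of loops L (A-exp: L × count):
  A^6: L=4 ×1
  A^4: L=3 ×6
  A^2: L=2 ×14, L=4 ×1
  A^0: L=1 ×13, L=3 ×7
  A^-2: L=2 ×14, L=4 ×1
  A^-4: L=3 ×6
  A^-6: L=4 ×1
Each group contributes A^e * Σ count * d^(L-1):
Powers of d = -A^2 - A^-2: d^2 = A^4 + 2 + A^-4; d^3 = -A^6 - 3*A^2 - 3*A^-2 - A^-6.
  A^6 * (d^3) = -A^12 - 3*A^8 - 3*A^4 - 1
  A^4 * (6*d^2) = 6*A^8 + 12*A^4 + 6
  A^2 * (14*d + d^3) = -A^8 - 17*A^4 - 17 - A^-4
  A^0 * (13 + 7*d^2) = 7*A^4 + 27 + 7*A^-4
  A^-2 * (14*d + d^3) = -A^4 - 17 - 17*A^-4 - A^-8
  A^-4 * (6*d^2) = 6 + 12*A^-4 + 6*A^-8
  A^-6 * (d^3) = -1 - 3*A^-4 - 3*A^-8 - A^-12
Summing the groups: <K> = -A^12 + 2*A^8 - 2*A^4 + 3 - 2*A^-4 + 2*A^-8 - A^-12
Normalise by the writhe: (-A^3)^(-w) = (-A^3)^(0) = 1, so f(A) = 1 * <K> = -A^12 + 2*A^8 - 2*A^4 + 3 - 2*A^-4 + 2*A^-8 - A^-12.
Substitute A = t^(-1/4), i.e. A^e → t^(-e/4): V(t) = -t^3 + 2*t^2 - 2*t + 3 - 2*t^-1 + 2*t^-2 - t^-3

Answer: -t^3 + 2*t^2 - 2*t + 3 - 2*t^-1 + 2*t^-2 - t^-3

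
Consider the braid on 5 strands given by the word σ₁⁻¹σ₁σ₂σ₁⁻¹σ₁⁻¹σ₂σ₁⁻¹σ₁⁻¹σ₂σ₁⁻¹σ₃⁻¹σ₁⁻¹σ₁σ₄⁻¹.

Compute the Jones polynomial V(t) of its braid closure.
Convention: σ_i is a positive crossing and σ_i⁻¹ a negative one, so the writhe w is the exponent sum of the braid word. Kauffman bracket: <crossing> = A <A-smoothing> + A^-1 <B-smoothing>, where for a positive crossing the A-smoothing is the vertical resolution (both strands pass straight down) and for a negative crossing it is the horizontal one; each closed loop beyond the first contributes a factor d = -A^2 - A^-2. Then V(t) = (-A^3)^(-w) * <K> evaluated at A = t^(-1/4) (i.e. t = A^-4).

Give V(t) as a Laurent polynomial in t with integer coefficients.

The presented braid s1^-1 s1 s2 s1^-1 s1^-1 s2 s1^-1 s1^-1 s2 s1^-1 s3^-1 s1^-1 s1 s4^-1 on 5 strands reduces by inverse Markov moves (closure unchanged at each step):
  Destabilize: the word has the form β·s4^-1 where s4^-1 occurs only as the final letter (β ∈ B_4); drop it and the last strand → 4 strands.
  Deconjugate: the word is γ·β·γ⁻¹ with γ = s1^-1 s1 (prefix) and γ⁻¹ = s1^-1 s1 (suffix); strip both.
  Destabilize: the word has the form β·s3^-1 where s3^-1 occurs only as the final letter (β ∈ B_3); drop it and the last strand → 3 strands.
Reduced to β = s2 s1^-1 s1^-1 s2 s1^-1 s1^-1 s2 s1^-1 on 3 strands, 8 crossings.
Compute on β:
Braid: s2 s1^-1 s1^-1 s2 s1^-1 s1^-1 s2 s1^-1 on 3 strands, 8 crossings.
Writhe w = (#positive) - (#negative) = 3 - 5 = -2.
Computing the Kauffman bracket via state sum. There are 2^8 = 256 states.
Each crossing splits two ways (0=vertical, 1=horizontal). The state's weight is A^(#A-smoothings - #B-smoothings) * d^(loops - 1).
Tabulate the states by total A-exponent and number of loops L (A-exp: L × count):
  A^8: L=6 ×1
  A^6: L=5 ×8
  A^4: L=4 ×28
  A^2: L=3 ×55, L=5 ×1
  A^0: L=2 ×63, L=4 ×7
  A^-2: L=1 ×35, L=3 ×21
  A^-4: L=2 ×26, L=4 ×2
  A^-6: L=3 ×8
  A^-8: L=4 ×1
Each group contributes A^e * Σ count * d^(L-1):
Powers of d = -A^2 - A^-2: d^2 = A^4 + 2 + A^-4; d^3 = -A^6 - 3*A^2 - 3*A^-2 - A^-6; d^4 = A^8 + 4*A^4 + 6 + 4*A^-4 + A^-8; d^5 = -A^10 - 5*A^6 - 10*A^2 - 10*A^-2 - 5*A^-6 - A^-10.
  A^8 * (d^5) = -A^18 - 5*A^14 - 10*A^10 - 10*A^6 - 5*A^2 - A^-2
  A^6 * (8*d^4) = 8*A^14 + 32*A^10 + 48*A^6 + 32*A^2 + 8*A^-2
  A^4 * (28*d^3) = -28*A^10 - 84*A^6 - 84*A^2 - 28*A^-2
  A^2 * (55*d^2 + d^4) = A^10 + 59*A^6 + 116*A^2 + 59*A^-2 + A^-6
  A^0 * (63*d + 7*d^3) = -7*A^6 - 84*A^2 - 84*A^-2 - 7*A^-6
  A^-2 * (35 + 21*d^2) = 21*A^2 + 77*A^-2 + 21*A^-6
  A^-4 * (26*d + 2*d^3) = -2*A^2 - 32*A^-2 - 32*A^-6 - 2*A^-10
  A^-6 * (8*d^2) = 8*A^-2 + 16*A^-6 + 8*A^-10
  A^-8 * (d^3) = -A^-2 - 3*A^-6 - 3*A^-10 - A^-14
Summing the groups: <K> = -A^18 + 3*A^14 - 5*A^10 + 6*A^6 - 6*A^2 + 6*A^-2 - 4*A^-6 + 3*A^-10 - A^-14
Normalise by the writhe: (-A^3)^(-w) = (-A^3)^(2) = A^6, so f(A) = A^6 * <K> = -A^24 + 3*A^20 - 5*A^16 + 6*A^12 - 6*A^8 + 6*A^4 - 4 + 3*A^-4 - A^-8.
Substitute A = t^(-1/4), i.e. A^e → t^(-e/4): V(t) = -t^2 + 3*t - 4 + 6*t^-1 - 6*t^-2 + 6*t^-3 - 5*t^-4 + 3*t^-5 - t^-6

Answer: -t^2 + 3*t - 4 + 6*t^-1 - 6*t^-2 + 6*t^-3 - 5*t^-4 + 3*t^-5 - t^-6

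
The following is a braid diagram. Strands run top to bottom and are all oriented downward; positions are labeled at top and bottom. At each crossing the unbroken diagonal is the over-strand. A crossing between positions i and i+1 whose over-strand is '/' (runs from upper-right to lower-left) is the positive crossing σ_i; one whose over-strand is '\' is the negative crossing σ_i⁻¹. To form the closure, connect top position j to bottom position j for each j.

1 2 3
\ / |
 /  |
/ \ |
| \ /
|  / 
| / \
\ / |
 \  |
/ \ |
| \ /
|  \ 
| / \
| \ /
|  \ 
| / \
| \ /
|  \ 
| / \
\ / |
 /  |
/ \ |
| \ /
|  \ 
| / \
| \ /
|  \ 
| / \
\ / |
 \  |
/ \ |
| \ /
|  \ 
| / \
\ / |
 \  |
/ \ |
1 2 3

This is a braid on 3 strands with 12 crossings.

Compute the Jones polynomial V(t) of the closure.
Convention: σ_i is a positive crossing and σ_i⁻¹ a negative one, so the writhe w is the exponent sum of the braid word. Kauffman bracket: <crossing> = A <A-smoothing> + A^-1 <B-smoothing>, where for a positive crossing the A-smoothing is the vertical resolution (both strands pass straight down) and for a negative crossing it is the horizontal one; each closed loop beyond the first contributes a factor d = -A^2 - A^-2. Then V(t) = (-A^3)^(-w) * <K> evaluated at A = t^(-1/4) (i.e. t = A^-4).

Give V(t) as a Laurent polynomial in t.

t^-2 - t^-3 + 3*t^-4 - 3*t^-5 + 3*t^-6 - 3*t^-7 + 2*t^-8 - t^-9

Derivation:
Reading the diagram top to bottom ('/'-over between positions i,i+1 = s_i, '\'-over = s_i^-1): braid word = s1 s2 s1^-1 s2^-1 s2^-1 s2^-1 s1 s2^-1 s2^-1 s1^-1 s2^-1 s1^-1.
The presented braid s1 s2 s1^-1 s2^-1 s2^-1 s2^-1 s1 s2^-1 s2^-1 s1^-1 s2^-1 s1^-1 on 3 strands reduces by inverse Markov moves (closure unchanged at each step):
  Deconjugate: the word is γ·β·γ⁻¹ with γ = s1 s2 (prefix) and γ⁻¹ = s2^-1 s1^-1 (suffix); strip both.
Reduced to β = s1^-1 s2^-1 s2^-1 s2^-1 s1 s2^-1 s2^-1 s1^-1 on 3 strands, 8 crossings.
Compute on β:
Braid: s1^-1 s2^-1 s2^-1 s2^-1 s1 s2^-1 s2^-1 s1^-1 on 3 strands, 8 crossings.
Writhe w = (#positive) - (#negative) = 1 - 7 = -6.
Computing the Kauffman bracket via state sum. There are 2^8 = 256 states.
Each crossing splits two ways (0=vertical, 1=horizontal). The state's weight is A^(#A-smoothings - #B-smoothings) * d^(loops - 1).
Tabulate the states by total A-exponent and number of loops L (A-exp: L × count):
  A^8: L=6 ×1
  A^6: L=5 ×8
  A^4: L=4 ×27, L=6 ×1
  A^2: L=3 ×49, L=5 ×7
  A^0: L=2 ×49, L=4 ×21
  A^-2: L=1 ×22, L=3 ×34
  A^-4: L=2 ×27, L=4 ×1
  A^-6: L=1 ×5, L=3 ×3
  A^-8: L=2 ×1
Each group contributes A^e * Σ count * d^(L-1):
Powers of d = -A^2 - A^-2: d^2 = A^4 + 2 + A^-4; d^3 = -A^6 - 3*A^2 - 3*A^-2 - A^-6; d^4 = A^8 + 4*A^4 + 6 + 4*A^-4 + A^-8; d^5 = -A^10 - 5*A^6 - 10*A^2 - 10*A^-2 - 5*A^-6 - A^-10.
  A^8 * (d^5) = -A^18 - 5*A^14 - 10*A^10 - 10*A^6 - 5*A^2 - A^-2
  A^6 * (8*d^4) = 8*A^14 + 32*A^10 + 48*A^6 + 32*A^2 + 8*A^-2
  A^4 * (27*d^3 + d^5) = -A^14 - 32*A^10 - 91*A^6 - 91*A^2 - 32*A^-2 - A^-6
  A^2 * (49*d^2 + 7*d^4) = 7*A^10 + 77*A^6 + 140*A^2 + 77*A^-2 + 7*A^-6
  A^0 * (49*d + 21*d^3) = -21*A^6 - 112*A^2 - 112*A^-2 - 21*A^-6
  A^-2 * (22 + 34*d^2) = 34*A^2 + 90*A^-2 + 34*A^-6
  A^-4 * (27*d + d^3) = -A^2 - 30*A^-2 - 30*A^-6 - A^-10
  A^-6 * (5 + 3*d^2) = 3*A^-2 + 11*A^-6 + 3*A^-10
  A^-8 * (d) = -A^-6 - A^-10
Summing the groups: <K> = -A^18 + 2*A^14 - 3*A^10 + 3*A^6 - 3*A^2 + 3*A^-2 - A^-6 + A^-10
Normalise by the writhe: (-A^3)^(-w) = (-A^3)^(6) = A^18, so f(A) = A^18 * <K> = -A^36 + 2*A^32 - 3*A^28 + 3*A^24 - 3*A^20 + 3*A^16 - A^12 + A^8.
Substitute A = t^(-1/4), i.e. A^e → t^(-e/4): V(t) = t^-2 - t^-3 + 3*t^-4 - 3*t^-5 + 3*t^-6 - 3*t^-7 + 2*t^-8 - t^-9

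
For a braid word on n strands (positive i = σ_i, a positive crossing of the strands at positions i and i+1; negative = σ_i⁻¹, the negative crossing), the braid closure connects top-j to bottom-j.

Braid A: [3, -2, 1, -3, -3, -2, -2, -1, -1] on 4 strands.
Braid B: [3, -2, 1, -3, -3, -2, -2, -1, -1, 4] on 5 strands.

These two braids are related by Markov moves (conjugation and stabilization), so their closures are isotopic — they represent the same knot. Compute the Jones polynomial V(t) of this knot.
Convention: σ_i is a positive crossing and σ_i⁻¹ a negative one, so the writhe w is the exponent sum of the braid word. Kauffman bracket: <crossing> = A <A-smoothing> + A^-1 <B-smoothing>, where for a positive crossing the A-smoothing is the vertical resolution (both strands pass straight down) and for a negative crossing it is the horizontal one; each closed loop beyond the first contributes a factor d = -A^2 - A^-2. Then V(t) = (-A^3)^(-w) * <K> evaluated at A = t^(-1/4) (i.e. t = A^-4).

t^-1 - t^-2 + 2*t^-3 - 2*t^-4 + 2*t^-5 - t^-6 + t^-7 - t^-8

Derivation:
Markov-equivalent braids have isotopic closures, hence identical knot invariants. Strip the Markov moves from each word to reach a common short braid β, then compute V(t) once on β.
Braid A: s3 s2^-1 s1 s3^-1 s3^-1 s2^-1 s2^-1 s1^-1 s1^-1 on 4 strands has no conjugating prefix/suffix or stabilization to strip; take β = s3 s2^-1 s1 s3^-1 s3^-1 s2^-1 s2^-1 s1^-1 s1^-1.
Braid B: s3 s2^-1 s1 s3^-1 s3^-1 s2^-1 s2^-1 s1^-1 s1^-1 s4 on 5 strands reduces by inverse Markov moves (closure unchanged at each step):
  Destabilize: the word has the form β·s4 where s4 occurs only as the final letter (β ∈ B_4); drop it and the last strand → 4 strands.
Reduced to β = s3 s2^-1 s1 s3^-1 s3^-1 s2^-1 s2^-1 s1^-1 s1^-1 on 4 strands, 9 crossings.
Both give the same β = s3 s2^-1 s1 s3^-1 s3^-1 s2^-1 s2^-1 s1^-1 s1^-1 on 4 strands, so one state sum suffices:
Braid: s3 s2^-1 s1 s3^-1 s3^-1 s2^-1 s2^-1 s1^-1 s1^-1 on 4 strands, 9 crossings.
Writhe w = (#positive) - (#negative) = 2 - 7 = -5.
Computing the Kauffman bracket via state sum. There are 2^9 = 512 states.
Smooth each crossing (0=||, 1=⌣⌢); contribution A^(Σ sign_k(1-2s_k)) * d^(L-1).
Tabulate the states by total A-exponent and number of loops L (A-exp: L × count):
  A^9: L=5 ×1
  A^7: L=4 ×9
  A^5: L=3 ×31, L=5 ×5
  A^3: L=2 ×48, L=4 ×35, L=6 ×1
  A^1: L=1 ×28, L=3 ×86, L=5 ×12
  A^-1: L=2 ×82, L=4 ×43, L=6 ×1
  A^-3: L=1 ×20, L=3 ×58, L=5 ×6
  A^-5: L=2 ×25, L=4 ×11
  A^-7: L=1 ×3, L=3 ×6
  A^-9: L=2 ×1
Each group contributes A^e * Σ count * d^(L-1):
Powers of d = -A^2 - A^-2: d^2 = A^4 + 2 + A^-4; d^3 = -A^6 - 3*A^2 - 3*A^-2 - A^-6; d^4 = A^8 + 4*A^4 + 6 + 4*A^-4 + A^-8; d^5 = -A^10 - 5*A^6 - 10*A^2 - 10*A^-2 - 5*A^-6 - A^-10.
  A^9 * (d^4) = A^17 + 4*A^13 + 6*A^9 + 4*A^5 + A
  A^7 * (9*d^3) = -9*A^13 - 27*A^9 - 27*A^5 - 9*A
  A^5 * (31*d^2 + 5*d^4) = 5*A^13 + 51*A^9 + 92*A^5 + 51*A + 5*A^-3
  A^3 * (48*d + 35*d^3 + d^5) = -A^13 - 40*A^9 - 163*A^5 - 163*A - 40*A^-3 - A^-7
  A^1 * (28 + 86*d^2 + 12*d^4) = 12*A^9 + 134*A^5 + 272*A + 134*A^-3 + 12*A^-7
  A^-1 * (82*d + 43*d^3 + d^5) = -A^9 - 48*A^5 - 221*A - 221*A^-3 - 48*A^-7 - A^-11
  A^-3 * (20 + 58*d^2 + 6*d^4) = 6*A^5 + 82*A + 172*A^-3 + 82*A^-7 + 6*A^-11
  A^-5 * (25*d + 11*d^3) = -11*A - 58*A^-3 - 58*A^-7 - 11*A^-11
  A^-7 * (3 + 6*d^2) = 6*A^-3 + 15*A^-7 + 6*A^-11
  A^-9 * (d) = -A^-7 - A^-11
Summing the groups: <K> = A^17 - A^13 + A^9 - 2*A^5 + 2*A - 2*A^-3 + A^-7 - A^-11
Normalise by the writhe: (-A^3)^(-w) = (-A^3)^(5) = -A^15, so f(A) = -A^15 * <K> = -A^32 + A^28 - A^24 + 2*A^20 - 2*A^16 + 2*A^12 - A^8 + A^4.
Substitute A = t^(-1/4), i.e. A^e → t^(-e/4): V(t) = t^-1 - t^-2 + 2*t^-3 - 2*t^-4 + 2*t^-5 - t^-6 + t^-7 - t^-8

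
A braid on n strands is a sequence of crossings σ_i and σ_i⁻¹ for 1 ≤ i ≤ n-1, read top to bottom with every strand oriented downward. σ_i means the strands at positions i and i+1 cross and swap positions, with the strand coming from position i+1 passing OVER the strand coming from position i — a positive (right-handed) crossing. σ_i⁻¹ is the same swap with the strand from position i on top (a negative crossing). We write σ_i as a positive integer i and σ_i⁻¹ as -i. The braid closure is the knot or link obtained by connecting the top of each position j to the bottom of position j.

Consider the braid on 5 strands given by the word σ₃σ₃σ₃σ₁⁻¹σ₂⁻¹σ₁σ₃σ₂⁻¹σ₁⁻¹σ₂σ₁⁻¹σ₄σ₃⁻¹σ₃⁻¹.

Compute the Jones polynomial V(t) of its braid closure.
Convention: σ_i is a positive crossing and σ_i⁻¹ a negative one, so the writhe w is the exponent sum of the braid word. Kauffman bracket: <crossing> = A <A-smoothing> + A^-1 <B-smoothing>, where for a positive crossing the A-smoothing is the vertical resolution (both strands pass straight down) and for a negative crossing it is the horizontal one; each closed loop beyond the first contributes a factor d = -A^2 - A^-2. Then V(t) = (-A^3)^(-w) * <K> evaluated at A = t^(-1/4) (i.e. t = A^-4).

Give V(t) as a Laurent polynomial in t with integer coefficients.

t^2 - 2*t + 3 - 3*t^-1 + 3*t^-2 - 2*t^-3 + 2*t^-4 - t^-5

Derivation:
The presented braid s3 s3 s3 s1^-1 s2^-1 s1 s3 s2^-1 s1^-1 s2 s1^-1 s4 s3^-1 s3^-1 on 5 strands reduces by inverse Markov moves (closure unchanged at each step):
  Deconjugate: the word is γ·β·γ⁻¹ with γ = s3 s3 (prefix) and γ⁻¹ = s3^-1 s3^-1 (suffix); strip both.
  Destabilize: the word has the form β·s4 where s4 occurs only as the final letter (β ∈ B_4); drop it and the last strand → 4 strands.
Reduced to β = s3 s1^-1 s2^-1 s1 s3 s2^-1 s1^-1 s2 s1^-1 on 4 strands, 9 crossings.
Compute on β:
Braid: s3 s1^-1 s2^-1 s1 s3 s2^-1 s1^-1 s2 s1^-1 on 4 strands, 9 crossings.
Writhe w = (#positive) - (#negative) = 4 - 5 = -1.
Computing the Kauffman bracket via state sum. There are 2^9 = 512 states.
For each crossing: s=0 is the vertical smoothing, s=1 horizontal. Crossing k contributes A^(sign_k * (1 - 2*s_k)); loop factor d = -A^2 - A^-2.
Tabulate the states by total A-exponent and number of loops L (A-exp: L × count):
  A^9: L=5 ×1
  A^7: L=4 ×9
  A^5: L=3 ×32, L=5 ×4
  A^3: L=2 ×53, L=4 ×30, L=6 ×1
  A^1: L=1 ×35, L=3 ×80, L=5 ×11
  A^-1: L=2 ×86, L=4 ×39, L=6 ×1
  A^-3: L=1 ×21, L=3 ×58, L=5 ×5
  A^-5: L=2 ×26, L=4 ×10
  A^-7: L=1 ×3, L=3 ×6
  A^-9: L=2 ×1
Each group contributes A^e * Σ count * d^(L-1):
Powers of d = -A^2 - A^-2: d^2 = A^4 + 2 + A^-4; d^3 = -A^6 - 3*A^2 - 3*A^-2 - A^-6; d^4 = A^8 + 4*A^4 + 6 + 4*A^-4 + A^-8; d^5 = -A^10 - 5*A^6 - 10*A^2 - 10*A^-2 - 5*A^-6 - A^-10.
  A^9 * (d^4) = A^17 + 4*A^13 + 6*A^9 + 4*A^5 + A
  A^7 * (9*d^3) = -9*A^13 - 27*A^9 - 27*A^5 - 9*A
  A^5 * (32*d^2 + 4*d^4) = 4*A^13 + 48*A^9 + 88*A^5 + 48*A + 4*A^-3
  A^3 * (53*d + 30*d^3 + d^5) = -A^13 - 35*A^9 - 153*A^5 - 153*A - 35*A^-3 - A^-7
  A^1 * (35 + 80*d^2 + 11*d^4) = 11*A^9 + 124*A^5 + 261*A + 124*A^-3 + 11*A^-7
  A^-1 * (86*d + 39*d^3 + d^5) = -A^9 - 44*A^5 - 213*A - 213*A^-3 - 44*A^-7 - A^-11
  A^-3 * (21 + 58*d^2 + 5*d^4) = 5*A^5 + 78*A + 167*A^-3 + 78*A^-7 + 5*A^-11
  A^-5 * (26*d + 10*d^3) = -10*A - 56*A^-3 - 56*A^-7 - 10*A^-11
  A^-7 * (3 + 6*d^2) = 6*A^-3 + 15*A^-7 + 6*A^-11
  A^-9 * (d) = -A^-7 - A^-11
Summing the groups: <K> = A^17 - 2*A^13 + 2*A^9 - 3*A^5 + 3*A - 3*A^-3 + 2*A^-7 - A^-11
Normalise by the writhe: (-A^3)^(-w) = (-A^3)^(1) = -A^3, so f(A) = -A^3 * <K> = -A^20 + 2*A^16 - 2*A^12 + 3*A^8 - 3*A^4 + 3 - 2*A^-4 + A^-8.
Substitute A = t^(-1/4), i.e. A^e → t^(-e/4): V(t) = t^2 - 2*t + 3 - 3*t^-1 + 3*t^-2 - 2*t^-3 + 2*t^-4 - t^-5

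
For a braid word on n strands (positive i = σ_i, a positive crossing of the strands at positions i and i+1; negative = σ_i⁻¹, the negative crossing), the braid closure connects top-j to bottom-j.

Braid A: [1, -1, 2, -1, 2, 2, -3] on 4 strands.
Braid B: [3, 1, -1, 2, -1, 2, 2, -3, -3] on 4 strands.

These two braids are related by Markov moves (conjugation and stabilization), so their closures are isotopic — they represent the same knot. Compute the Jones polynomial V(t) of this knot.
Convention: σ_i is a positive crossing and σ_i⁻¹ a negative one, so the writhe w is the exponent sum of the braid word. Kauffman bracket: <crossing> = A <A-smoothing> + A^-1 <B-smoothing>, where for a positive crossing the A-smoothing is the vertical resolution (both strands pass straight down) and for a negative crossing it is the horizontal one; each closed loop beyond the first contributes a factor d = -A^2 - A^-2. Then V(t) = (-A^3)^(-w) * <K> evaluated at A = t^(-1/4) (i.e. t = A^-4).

Markov-equivalent braids have isotopic closures, hence identical knot invariants. Strip the Markov moves from each word to reach a common short braid β, then compute V(t) once on β.
Braid A: s1 s1^-1 s2 s1^-1 s2 s2 s3^-1 on 4 strands reduces by inverse Markov moves (closure unchanged at each step):
  Destabilize: the word has the form β·s3^-1 where s3^-1 occurs only as the final letter (β ∈ B_3); drop it and the last strand → 3 strands.
Reduced to β = s1 s1^-1 s2 s1^-1 s2 s2 on 3 strands, 6 crossings.
Braid B: s3 s1 s1^-1 s2 s1^-1 s2 s2 s3^-1 s3^-1 on 4 strands reduces by inverse Markov moves (closure unchanged at each step):
  Deconjugate: the word is γ·β·γ⁻¹ with γ = s3 (prefix) and γ⁻¹ = s3^-1 (suffix); strip both.
  Destabilize: the word has the form β·s3^-1 where s3^-1 occurs only as the final letter (β ∈ B_3); drop it and the last strand → 3 strands.
Reduced to β = s1 s1^-1 s2 s1^-1 s2 s2 on 3 strands, 6 crossings.
Both give the same β = s1 s1^-1 s2 s1^-1 s2 s2 on 3 strands, so one state sum suffices:
First cancel adjacent σ_i σ_i⁻¹ pairs (Reidemeister II — same braid, same closure): s1 s1^-1 s2 s1^-1 s2 s2 → s2 s1^-1 s2 s2.
Braid: s2 s1^-1 s2 s2 on 3 strands, 4 crossings.
Writhe w = (#positive) - (#negative) = 3 - 1 = 2.
Enumerate smoothing states for the bracket polynomial. There are 2^4 = 16 states.
For each crossing: s=0 is the vertical smoothing, s=1 horizontal. Crossing k contributes A^(sign_k * (1 - 2*s_k)); loop factor d = -A^2 - A^-2.
  state 0000: A-exp=+2, loops=3, term = A^2 * d^2
  state 0001: A-exp=+0, loops=2, term = A^0 * d^1
  state 0010: A-exp=+0, loops=2, term = A^0 * d^1
  state 0011: A-exp=-2, loops=3, term = A^-2 * d^2
  state 0100: A-exp=+4, loops=2, term = A^4 * d^1
  state 0101: A-exp=+2, loops=1, term = A^2 * d^0
  state 0110: A-exp=+2, loops=1, term = A^2 * d^0
  state 0111: A-exp=+0, loops=2, term = A^0 * d^1
  state 1000: A-exp=+0, loops=2, term = A^0 * d^1
  state 1001: A-exp=-2, loops=3, term = A^-2 * d^2
  state 1010: A-exp=-2, loops=3, term = A^-2 * d^2
  state 1011: A-exp=-4, loops=4, term = A^-4 * d^3
  state 1100: A-exp=+2, loops=1, term = A^2 * d^0
  state 1101: A-exp=+0, loops=2, term = A^0 * d^1
  state 1110: A-exp=+0, loops=2, term = A^0 * d^1
  state 1111: A-exp=-2, loops=3, term = A^-2 * d^2
Collect the terms by A-exponent (count of states per loop number):
Powers of d = -A^2 - A^-2: d^2 = A^4 + 2 + A^-4; d^3 = -A^6 - 3*A^2 - 3*A^-2 - A^-6.
  A^4 * (d) = -A^6 - A^2
  A^2 * (3 + d^2) = A^6 + 5*A^2 + A^-2
  A^0 * (6*d) = -6*A^2 - 6*A^-2
  A^-2 * (4*d^2) = 4*A^2 + 8*A^-2 + 4*A^-6
  A^-4 * (d^3) = -A^2 - 3*A^-2 - 3*A^-6 - A^-10
Summing the groups: <K> = A^2 + A^-6 - A^-10
Normalise by the writhe: (-A^3)^(-w) = (-A^3)^(-2) = A^-6, so f(A) = A^-6 * <K> = A^-4 + A^-12 - A^-16.
Substitute A = t^(-1/4), i.e. A^e → t^(-e/4): V(t) = -t^4 + t^3 + t

Answer: -t^4 + t^3 + t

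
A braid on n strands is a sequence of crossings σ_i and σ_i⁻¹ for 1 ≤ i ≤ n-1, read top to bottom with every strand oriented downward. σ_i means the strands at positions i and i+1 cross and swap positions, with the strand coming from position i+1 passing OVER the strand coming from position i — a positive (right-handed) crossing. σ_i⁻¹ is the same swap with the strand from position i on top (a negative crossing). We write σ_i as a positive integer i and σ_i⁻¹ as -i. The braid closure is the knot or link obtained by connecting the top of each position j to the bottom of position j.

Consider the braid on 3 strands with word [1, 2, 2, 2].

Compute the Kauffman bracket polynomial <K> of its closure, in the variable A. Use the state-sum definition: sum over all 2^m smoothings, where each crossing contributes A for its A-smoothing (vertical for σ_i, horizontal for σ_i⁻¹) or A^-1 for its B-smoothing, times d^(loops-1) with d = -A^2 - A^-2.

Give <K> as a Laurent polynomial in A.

Braid: s1 s2 s2 s2 on 3 strands, 4 crossings.
Writhe w = (#positive) - (#negative) = 4 - 0 = 4.
Computing the Kauffman bracket via state sum. There are 2^4 = 16 states.
Smooth each crossing (0=||, 1=⌣⌢); contribution A^(Σ sign_k(1-2s_k)) * d^(L-1).
  state 0000: A-exp=+4, loops=3, term = A^4 * d^2
  state 0001: A-exp=+2, loops=2, term = A^2 * d^1
  state 0010: A-exp=+2, loops=2, term = A^2 * d^1
  state 0011: A-exp=+0, loops=3, term = A^0 * d^2
  state 0100: A-exp=+2, loops=2, term = A^2 * d^1
  state 0101: A-exp=+0, loops=3, term = A^0 * d^2
  state 0110: A-exp=+0, loops=3, term = A^0 * d^2
  state 0111: A-exp=-2, loops=4, term = A^-2 * d^3
  state 1000: A-exp=+2, loops=2, term = A^2 * d^1
  state 1001: A-exp=+0, loops=1, term = A^0 * d^0
  state 1010: A-exp=+0, loops=1, term = A^0 * d^0
  state 1011: A-exp=-2, loops=2, term = A^-2 * d^1
  state 1100: A-exp=+0, loops=1, term = A^0 * d^0
  state 1101: A-exp=-2, loops=2, term = A^-2 * d^1
  state 1110: A-exp=-2, loops=2, term = A^-2 * d^1
  state 1111: A-exp=-4, loops=3, term = A^-4 * d^2
Collect the terms by A-exponent (count of states per loop number):
Powers of d = -A^2 - A^-2: d^2 = A^4 + 2 + A^-4; d^3 = -A^6 - 3*A^2 - 3*A^-2 - A^-6.
  A^4 * (d^2) = A^8 + 2*A^4 + 1
  A^2 * (4*d) = -4*A^4 - 4
  A^0 * (3 + 3*d^2) = 3*A^4 + 9 + 3*A^-4
  A^-2 * (3*d + d^3) = -A^4 - 6 - 6*A^-4 - A^-8
  A^-4 * (d^2) = 1 + 2*A^-4 + A^-8
Summing the groups: <K> = A^8 + 1 - A^-4

Answer: A^8 + 1 - A^-4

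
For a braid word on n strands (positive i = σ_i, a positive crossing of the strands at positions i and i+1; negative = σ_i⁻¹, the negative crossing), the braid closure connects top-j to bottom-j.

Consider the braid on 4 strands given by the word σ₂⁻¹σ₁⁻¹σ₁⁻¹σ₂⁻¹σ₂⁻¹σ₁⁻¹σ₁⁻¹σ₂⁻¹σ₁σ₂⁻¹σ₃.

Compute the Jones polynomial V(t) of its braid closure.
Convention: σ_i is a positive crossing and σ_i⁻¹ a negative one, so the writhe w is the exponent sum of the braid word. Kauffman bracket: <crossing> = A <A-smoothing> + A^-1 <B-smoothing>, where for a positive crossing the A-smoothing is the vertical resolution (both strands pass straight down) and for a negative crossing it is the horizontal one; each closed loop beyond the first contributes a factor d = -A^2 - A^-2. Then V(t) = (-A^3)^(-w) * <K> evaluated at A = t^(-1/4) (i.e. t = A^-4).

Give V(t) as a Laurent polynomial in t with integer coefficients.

The presented braid s2^-1 s1^-1 s1^-1 s2^-1 s2^-1 s1^-1 s1^-1 s2^-1 s1 s2^-1 s3 on 4 strands reduces by inverse Markov moves (closure unchanged at each step):
  Destabilize: the word has the form β·s3 where s3 occurs only as the final letter (β ∈ B_3); drop it and the last strand → 3 strands.
Reduced to β = s2^-1 s1^-1 s1^-1 s2^-1 s2^-1 s1^-1 s1^-1 s2^-1 s1 s2^-1 on 3 strands, 10 crossings.
Compute on β:
Braid: s2^-1 s1^-1 s1^-1 s2^-1 s2^-1 s1^-1 s1^-1 s2^-1 s1 s2^-1 on 3 strands, 10 crossings.
Writhe w = (#positive) - (#negative) = 1 - 9 = -8.
Enumerate smoothing states for the bracket polynomial. There are 2^10 = 1024 states.
Smooth each crossing (0=||, 1=⌣⌢); contribution A^(Σ sign_k(1-2s_k)) * d^(L-1).
Tabulate the states by total A-exponent and number of loops L (A-exp: L × count):
  A^10: L=6 ×1
  A^8: L=5 ×10
  A^6: L=4 ×41, L=6 ×4
  A^4: L=3 ×86, L=5 ×34
  A^2: L=2 ×92, L=4 ×114, L=6 ×4
  A^0: L=1 ×40, L=3 ×185, L=5 ×27
  A^-2: L=2 ×142, L=4 ×67, L=6 ×1
  A^-4: L=1 ×40, L=3 ×76, L=5 ×4
  A^-6: L=2 ×39, L=4 ×6
  A^-8: L=1 ×5, L=3 ×5
  A^-10: L=2 ×1
Each group contributes A^e * Σ count * d^(L-1):
Powers of d = -A^2 - A^-2: d^2 = A^4 + 2 + A^-4; d^3 = -A^6 - 3*A^2 - 3*A^-2 - A^-6; d^4 = A^8 + 4*A^4 + 6 + 4*A^-4 + A^-8; d^5 = -A^10 - 5*A^6 - 10*A^2 - 10*A^-2 - 5*A^-6 - A^-10.
  A^10 * (d^5) = -A^20 - 5*A^16 - 10*A^12 - 10*A^8 - 5*A^4 - 1
  A^8 * (10*d^4) = 10*A^16 + 40*A^12 + 60*A^8 + 40*A^4 + 10
  A^6 * (41*d^3 + 4*d^5) = -4*A^16 - 61*A^12 - 163*A^8 - 163*A^4 - 61 - 4*A^-4
  A^4 * (86*d^2 + 34*d^4) = 34*A^12 + 222*A^8 + 376*A^4 + 222 + 34*A^-4
  A^2 * (92*d + 114*d^3 + 4*d^5) = -4*A^12 - 134*A^8 - 474*A^4 - 474 - 134*A^-4 - 4*A^-8
  A^0 * (40 + 185*d^2 + 27*d^4) = 27*A^8 + 293*A^4 + 572 + 293*A^-4 + 27*A^-8
  A^-2 * (142*d + 67*d^3 + d^5) = -A^8 - 72*A^4 - 353 - 353*A^-4 - 72*A^-8 - A^-12
  A^-4 * (40 + 76*d^2 + 4*d^4) = 4*A^4 + 92 + 216*A^-4 + 92*A^-8 + 4*A^-12
  A^-6 * (39*d + 6*d^3) = -6 - 57*A^-4 - 57*A^-8 - 6*A^-12
  A^-8 * (5 + 5*d^2) = 5*A^-4 + 15*A^-8 + 5*A^-12
  A^-10 * (d) = -A^-8 - A^-12
Summing the groups: <K> = -A^20 + A^16 - A^12 + A^8 - A^4 + 1 + A^-12
Normalise by the writhe: (-A^3)^(-w) = (-A^3)^(8) = A^24, so f(A) = A^24 * <K> = -A^44 + A^40 - A^36 + A^32 - A^28 + A^24 + A^12.
Substitute A = t^(-1/4), i.e. A^e → t^(-e/4): V(t) = t^-3 + t^-6 - t^-7 + t^-8 - t^-9 + t^-10 - t^-11

Answer: t^-3 + t^-6 - t^-7 + t^-8 - t^-9 + t^-10 - t^-11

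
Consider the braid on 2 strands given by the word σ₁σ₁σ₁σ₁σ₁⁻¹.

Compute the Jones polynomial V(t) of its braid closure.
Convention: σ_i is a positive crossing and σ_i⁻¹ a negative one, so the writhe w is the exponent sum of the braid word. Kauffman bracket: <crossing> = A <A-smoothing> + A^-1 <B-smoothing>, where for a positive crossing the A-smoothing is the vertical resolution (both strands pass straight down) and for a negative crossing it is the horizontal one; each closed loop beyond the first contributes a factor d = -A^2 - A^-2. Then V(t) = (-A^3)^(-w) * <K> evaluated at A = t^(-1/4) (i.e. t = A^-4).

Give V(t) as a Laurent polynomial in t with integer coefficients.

First cancel adjacent σ_i σ_i⁻¹ pairs (Reidemeister II — same braid, same closure): s1 s1 s1 s1 s1^-1 → s1 s1 s1.
Braid: s1 s1 s1 on 2 strands, 3 crossings.
Writhe w = (#positive) - (#negative) = 3 - 0 = 3.
State-sum expansion of <K>. There are 2^3 = 8 states.
Each crossing splits two ways (0=vertical, 1=horizontal). The state's weight is A^(#A-smoothings - #B-smoothings) * d^(loops - 1).
  state 000: A-exp=+3, loops=2, term = A^3 * d^1
  state 001: A-exp=+1, loops=1, term = A^1 * d^0
  state 010: A-exp=+1, loops=1, term = A^1 * d^0
  state 011: A-exp=-1, loops=2, term = A^-1 * d^1
  state 100: A-exp=+1, loops=1, term = A^1 * d^0
  state 101: A-exp=-1, loops=2, term = A^-1 * d^1
  state 110: A-exp=-1, loops=2, term = A^-1 * d^1
  state 111: A-exp=-3, loops=3, term = A^-3 * d^2
Collect the terms by A-exponent (count of states per loop number):
Powers of d = -A^2 - A^-2: d^2 = A^4 + 2 + A^-4.
  A^3 * (d) = -A^5 - A
  A^1 * (3) = 3*A
  A^-1 * (3*d) = -3*A - 3*A^-3
  A^-3 * (d^2) = A + 2*A^-3 + A^-7
Summing the groups: <K> = -A^5 - A^-3 + A^-7
Normalise by the writhe: (-A^3)^(-w) = (-A^3)^(-3) = -A^-9, so f(A) = -A^-9 * <K> = A^-4 + A^-12 - A^-16.
Substitute A = t^(-1/4), i.e. A^e → t^(-e/4): V(t) = -t^4 + t^3 + t

Answer: -t^4 + t^3 + t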